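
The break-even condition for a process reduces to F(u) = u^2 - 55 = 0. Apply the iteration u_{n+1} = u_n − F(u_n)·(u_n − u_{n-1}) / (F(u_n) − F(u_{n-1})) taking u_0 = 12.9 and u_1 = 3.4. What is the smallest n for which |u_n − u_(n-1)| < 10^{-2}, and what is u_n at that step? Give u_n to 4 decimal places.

F(12.9) = 111.410000, F(3.4) = -43.440000
u_2 = 3.400000 − (-43.440000)·(-9.500000)/(-154.850000) = 6.065031;  |Δ| = 2.665031
F(6.065031) = -18.215403
u_3 = 6.065031 − (-18.215403)·(2.665031)/(25.224597) = 7.989526;  |Δ| = 1.924495
F(7.989526) = 8.832518
u_4 = 7.989526 − 8.832518·(1.924495)/(27.047921) = 7.361080;  |Δ| = 0.628445
F(7.361080) = -0.814496
u_5 = 7.361080 − (-0.814496)·(-0.628445)/(-9.647015) = 7.414140;  |Δ| = 0.053060
F(7.414140) = -0.030530
u_6 = 7.414140 − (-0.030530)·(0.053060)/(0.783966) = 7.416206;  |Δ| = 0.002066
|u_6 − u_5| = 0.002066 < 10^{-2}

n = 6, u_n = 7.4162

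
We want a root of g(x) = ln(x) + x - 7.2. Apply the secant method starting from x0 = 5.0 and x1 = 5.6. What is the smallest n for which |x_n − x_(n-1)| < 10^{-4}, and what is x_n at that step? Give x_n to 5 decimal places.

n = 4, x_n = 5.49598

g(5.0) = -0.5905621, g(5.6) = 0.1227666
x2 = 5.6000000 − 0.1227666·(0.6000000)/(0.7133287) = 5.4967377;  |Δ| = 0.1032623
g(5.4967377) = 0.0008925
x3 = 5.4967377 − 0.0008925·(-0.1032623)/(-0.1218741) = 5.4959815;  |Δ| = 0.0007562
g(5.4959815) = -0.0000013
x4 = 5.4959815 − (-0.0000013)·(-0.0007562)/(-0.0008938) = 5.4959826;  |Δ| = 0.0000011
|x4 − x3| = 0.0000011 < 10^{-4}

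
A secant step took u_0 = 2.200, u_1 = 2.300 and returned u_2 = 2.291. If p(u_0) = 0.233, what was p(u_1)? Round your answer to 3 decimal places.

-0.023

The secant line through (2.200, 0.233) and (2.300, p(u_1)) crosses zero at u_2 = 2.291.
So (2.200, 0.233), (2.300, p(u_1)), (2.291, 0) are collinear:
p(u_1) = 0.233 · (2.300 − 2.291) / (2.200 − 2.291) = 0.233 · (0.00900)/(-0.09100) = -0.02304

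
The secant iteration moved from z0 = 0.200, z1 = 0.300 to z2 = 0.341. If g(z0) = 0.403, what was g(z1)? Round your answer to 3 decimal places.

The secant line through (0.200, 0.403) and (0.300, g(z1)) crosses zero at z2 = 0.341.
So (0.200, 0.403), (0.300, g(z1)), (0.341, 0) are collinear:
g(z1) = 0.403 · (0.300 − 0.341) / (0.200 − 0.341) = 0.403 · (-0.04100)/(-0.14100) = 0.11718

0.117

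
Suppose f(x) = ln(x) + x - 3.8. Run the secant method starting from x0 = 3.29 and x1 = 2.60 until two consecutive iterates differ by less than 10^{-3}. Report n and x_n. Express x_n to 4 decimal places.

f(3.29) = 0.680888, f(2.60) = -0.244489
x2 = 2.600000 − (-0.244489)·(-0.690000)/(-0.925376) = 2.782301;  |Δ| = 0.182301
f(2.782301) = 0.005579
x3 = 2.782301 − 0.005579·(0.182301)/(0.250068) = 2.778234;  |Δ| = 0.004067
f(2.778234) = 0.000049
x4 = 2.778234 − 0.000049·(-0.004067)/(-0.005530) = 2.778198;  |Δ| = 0.000036
|x4 − x3| = 0.000036 < 10^{-3}

n = 4, x_n = 2.7782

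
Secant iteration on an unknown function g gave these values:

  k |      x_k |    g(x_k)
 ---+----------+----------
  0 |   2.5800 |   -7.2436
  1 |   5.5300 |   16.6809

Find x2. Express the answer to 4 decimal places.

x2 = 5.5300 − 16.6809·(5.5300 − 2.5800) / (16.6809 − (-7.2436))
   = 5.5300 − (49.208655)/(23.924500) = 3.473169

3.4732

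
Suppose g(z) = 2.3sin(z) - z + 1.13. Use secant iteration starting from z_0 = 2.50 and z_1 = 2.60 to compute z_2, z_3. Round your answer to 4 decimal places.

g(2.50) = 0.006486, g(2.60) = -0.284347
z_2 = 2.600000 − (-0.284347)·(2.600000 − 2.500000) / (-0.284347 − 0.006486) = 2.600000 − (-0.028435)/(-0.290833) = 2.502230
g(2.502230) = 0.000143
z_3 = 2.502230 − 0.000143·(2.502230 − 2.600000) / (0.000143 − (-0.284347)) = 2.502230 − (-0.000014)/(0.284490) = 2.502279

2.5022, 2.5023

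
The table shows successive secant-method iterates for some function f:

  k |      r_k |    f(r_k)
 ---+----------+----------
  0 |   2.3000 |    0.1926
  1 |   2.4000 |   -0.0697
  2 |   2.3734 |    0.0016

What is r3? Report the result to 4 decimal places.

r3 = 2.3734 − 0.0016·(2.3734 − 2.4000) / (0.0016 − (-0.0697))
   = 2.3734 − (-0.000043)/(0.071300) = 2.373997

2.3740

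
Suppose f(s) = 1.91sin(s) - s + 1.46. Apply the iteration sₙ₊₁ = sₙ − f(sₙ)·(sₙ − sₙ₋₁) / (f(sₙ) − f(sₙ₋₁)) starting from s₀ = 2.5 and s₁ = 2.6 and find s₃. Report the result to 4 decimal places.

2.5404

f(2.5) = 0.103082, f(2.6) = -0.155392
s₂ = 2.600000 − (-0.155392)·(2.600000 − 2.500000) / (-0.155392 − 0.103082) = 2.600000 − (-0.015539)/(-0.258474) = 2.539881
f(2.539881) = 0.001283
s₃ = 2.539881 − 0.001283·(2.539881 − 2.600000) / (0.001283 − (-0.155392)) = 2.539881 − (-0.000077)/(0.156675) = 2.540373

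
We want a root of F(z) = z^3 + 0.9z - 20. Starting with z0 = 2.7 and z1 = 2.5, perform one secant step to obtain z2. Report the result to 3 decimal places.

2.600

F(2.7) = 2.11300, F(2.5) = -2.12500
z2 = 2.50000 − (-2.12500)·(2.50000 − 2.70000) / (-2.12500 − 2.11300) = 2.50000 − (0.42500)/(-4.23800) = 2.60028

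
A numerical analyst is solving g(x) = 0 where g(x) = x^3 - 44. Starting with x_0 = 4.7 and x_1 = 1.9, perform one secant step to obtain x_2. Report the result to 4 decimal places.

2.9725

g(4.7) = 59.823000, g(1.9) = -37.141000
x_2 = 1.900000 − (-37.141000)·(1.900000 − 4.700000) / (-37.141000 − 59.823000) = 1.900000 − (103.994800)/(-96.964000) = 2.972509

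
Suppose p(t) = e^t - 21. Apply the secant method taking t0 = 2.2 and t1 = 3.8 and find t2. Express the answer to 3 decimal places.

p(2.2) = -11.97499, p(3.8) = 23.70118
t2 = 3.80000 − 23.70118·(3.80000 − 2.20000) / (23.70118 − (-11.97499)) = 3.80000 − (37.92190)/(35.67617) = 2.73705

2.737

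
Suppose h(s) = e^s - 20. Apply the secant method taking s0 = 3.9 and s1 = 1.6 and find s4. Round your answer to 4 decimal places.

h(3.9) = 29.402449, h(1.6) = -15.046968
s2 = 1.600000 − (-15.046968)·(1.600000 − 3.900000) / (-15.046968 − 29.402449) = 1.600000 − (34.608025)/(-44.449417) = 2.378593
h(2.378593) = -9.210284
s3 = 2.378593 − (-9.210284)·(2.378593 − 1.600000) / (-9.210284 − (-15.046968)) = 2.378593 − (-7.171067)/(5.836684) = 3.607214
h(3.607214) = 16.863193
s4 = 3.607214 − 16.863193·(3.607214 − 2.378593) / (16.863193 − (-9.210284)) = 3.607214 − (20.718458)/(26.073477) = 2.812595

2.8126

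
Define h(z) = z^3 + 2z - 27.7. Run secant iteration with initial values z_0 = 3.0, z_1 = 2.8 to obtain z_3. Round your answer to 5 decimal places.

2.80579

h(3.0) = 5.3000000, h(2.8) = -0.1480000
z_2 = 2.8000000 − (-0.1480000)·(2.8000000 − 3.0000000) / (-0.1480000 − 5.3000000) = 2.8000000 − (0.0296000)/(-5.4480000) = 2.8054332
h(2.8054332) = -0.0090970
z_3 = 2.8054332 − (-0.0090970)·(2.8054332 − 2.8000000) / (-0.0090970 − (-0.1480000)) = 2.8054332 − (-0.0000494)/(0.1389030) = 2.8057890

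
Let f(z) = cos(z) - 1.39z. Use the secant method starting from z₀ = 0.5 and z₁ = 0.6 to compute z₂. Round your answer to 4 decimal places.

f(0.5) = 0.182583, f(0.6) = -0.008664
z₂ = 0.600000 − (-0.008664)·(0.600000 − 0.500000) / (-0.008664 − 0.182583) = 0.600000 − (-0.000866)/(-0.191247) = 0.595470

0.5955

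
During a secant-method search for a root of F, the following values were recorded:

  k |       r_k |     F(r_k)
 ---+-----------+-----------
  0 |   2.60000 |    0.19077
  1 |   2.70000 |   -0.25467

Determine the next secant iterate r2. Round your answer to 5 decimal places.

2.64283

r2 = 2.70000 − (-0.25467)·(2.70000 − 2.60000) / (-0.25467 − 0.19077)
   = 2.70000 − (-0.0254670)/(-0.4454400) = 2.6428273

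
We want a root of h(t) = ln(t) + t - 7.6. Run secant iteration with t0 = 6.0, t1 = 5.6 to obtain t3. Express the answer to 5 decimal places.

5.83596

h(6.0) = 0.1917595, h(5.6) = -0.2772334
t2 = 5.6000000 − (-0.2772334)·(5.6000000 − 6.0000000) / (-0.2772334 − 0.1917595) = 5.6000000 − (0.1108934)/(-0.4689929) = 5.8364500
h(5.8364500) = 0.0005727
t3 = 5.8364500 − 0.0005727·(5.8364500 − 5.6000000) / (0.0005727 − (-0.2772334)) = 5.8364500 − (0.0001354)/(0.2778061) = 5.8359625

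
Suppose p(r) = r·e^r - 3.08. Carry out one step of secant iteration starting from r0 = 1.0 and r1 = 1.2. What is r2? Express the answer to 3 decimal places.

p(1.0) = -0.36172, p(1.2) = 0.90414
r2 = 1.20000 − 0.90414·(1.20000 − 1.00000) / (0.90414 − (-0.36172)) = 1.20000 − (0.18083)/(1.26586) = 1.05715

1.057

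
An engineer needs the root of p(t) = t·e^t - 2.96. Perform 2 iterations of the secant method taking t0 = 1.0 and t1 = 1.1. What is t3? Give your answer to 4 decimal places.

1.0430

p(1.0) = -0.241718, p(1.1) = 0.344583
t2 = 1.100000 − 0.344583·(1.100000 − 1.000000) / (0.344583 − (-0.241718)) = 1.100000 − (0.034458)/(0.586301) = 1.041228
p(1.041228) = -0.010522
t3 = 1.041228 − (-0.010522)·(1.041228 − 1.100000) / (-0.010522 − 0.344583) = 1.041228 − (0.000618)/(-0.355105) = 1.042969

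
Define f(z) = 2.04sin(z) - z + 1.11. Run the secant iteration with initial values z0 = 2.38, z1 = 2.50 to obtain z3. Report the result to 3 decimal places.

2.435

f(2.38) = 0.13775, f(2.50) = -0.16912
z2 = 2.50000 − (-0.16912)·(2.50000 − 2.38000) / (-0.16912 − 0.13775) = 2.50000 − (-0.02029)/(-0.30687) = 2.43387
f(2.43387) = 0.00235
z3 = 2.43387 − 0.00235·(2.43387 − 2.50000) / (0.00235 − (-0.16912)) = 2.43387 − (-0.00016)/(0.17147) = 2.43477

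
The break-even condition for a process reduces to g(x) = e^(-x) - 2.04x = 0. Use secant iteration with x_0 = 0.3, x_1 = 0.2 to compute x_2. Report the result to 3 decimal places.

0.346

g(0.3) = 0.12882, g(0.2) = 0.41073
x_2 = 0.20000 − 0.41073·(0.20000 − 0.30000) / (0.41073 − 0.12882) = 0.20000 − (-0.04107)/(0.28191) = 0.34569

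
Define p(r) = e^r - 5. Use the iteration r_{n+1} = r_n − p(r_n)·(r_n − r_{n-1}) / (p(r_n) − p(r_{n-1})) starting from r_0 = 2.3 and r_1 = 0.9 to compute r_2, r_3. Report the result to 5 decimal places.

p(2.3) = 4.9741825, p(0.9) = -2.5403969
r_2 = 0.9000000 − (-2.5403969)·(0.9000000 − 2.3000000) / (-2.5403969 − 4.9741825) = 0.9000000 − (3.5565556)/(-7.5145793) = 1.3732874
p(1.3732874) = -1.0516910
r_3 = 1.3732874 − (-1.0516910)·(1.3732874 − 0.9000000) / (-1.0516910 − (-2.5403969)) = 1.3732874 − (-0.4977521)/(1.4887059) = 1.7076396

1.37329, 1.70764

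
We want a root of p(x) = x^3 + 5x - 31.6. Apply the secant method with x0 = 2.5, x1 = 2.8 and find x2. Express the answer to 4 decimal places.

p(2.5) = -3.475000, p(2.8) = 4.352000
x2 = 2.800000 − 4.352000·(2.800000 − 2.500000) / (4.352000 − (-3.475000)) = 2.800000 − (1.305600)/(7.827000) = 2.633193

2.6332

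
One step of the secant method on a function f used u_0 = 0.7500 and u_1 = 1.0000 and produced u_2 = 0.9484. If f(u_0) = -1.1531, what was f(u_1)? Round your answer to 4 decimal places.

0.2999

The secant line through (0.7500, -1.1531) and (1.0000, f(u_1)) crosses zero at u_2 = 0.9484.
So (0.7500, -1.1531), (1.0000, f(u_1)), (0.9484, 0) are collinear:
f(u_1) = -1.1531 · (1.0000 − 0.9484) / (0.7500 − 0.9484) = -1.1531 · (0.051600)/(-0.198400) = 0.299899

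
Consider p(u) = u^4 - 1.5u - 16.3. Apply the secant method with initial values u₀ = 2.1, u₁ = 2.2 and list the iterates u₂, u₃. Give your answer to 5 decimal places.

2.10005, 2.10005

p(2.1) = -0.0019000, p(2.2) = 3.8256000
u₂ = 2.2000000 − 3.8256000·(2.2000000 − 2.1000000) / (3.8256000 − (-0.0019000)) = 2.2000000 − (0.3825600)/(3.8275000) = 2.1000496
p(2.1000496) = -0.0001355
u₃ = 2.1000496 − (-0.0001355)·(2.1000496 − 2.2000000) / (-0.0001355 − 3.8256000) = 2.1000496 − (0.0000135)/(-3.8257355) = 2.1000532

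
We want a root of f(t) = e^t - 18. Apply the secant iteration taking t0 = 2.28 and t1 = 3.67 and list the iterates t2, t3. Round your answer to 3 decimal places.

2.668, 2.813

f(2.28) = -8.22332, f(3.67) = 21.25191
t2 = 3.67000 − 21.25191·(3.67000 − 2.28000) / (21.25191 − (-8.22332)) = 3.67000 − (29.54015)/(29.47523) = 2.66780
f(2.66780) = -3.59180
t3 = 2.66780 − (-3.59180)·(2.66780 − 3.67000) / (-3.59180 − 21.25191) = 2.66780 − (3.59971)/(-24.84371) = 2.81269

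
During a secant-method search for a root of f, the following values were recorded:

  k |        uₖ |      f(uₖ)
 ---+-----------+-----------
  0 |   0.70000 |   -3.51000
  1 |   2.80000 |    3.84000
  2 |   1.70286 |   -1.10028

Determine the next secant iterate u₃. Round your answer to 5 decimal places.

u₃ = 1.70286 − (-1.10028)·(1.70286 − 2.80000) / (-1.10028 − 3.84000)
   = 1.70286 − (1.2071612)/(-4.9402800) = 1.9472108

1.94721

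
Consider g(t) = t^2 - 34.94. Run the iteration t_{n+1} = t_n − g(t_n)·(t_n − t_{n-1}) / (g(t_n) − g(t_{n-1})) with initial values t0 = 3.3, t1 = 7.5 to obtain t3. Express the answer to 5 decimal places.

g(3.3) = -24.0500000, g(7.5) = 21.3100000
t2 = 7.5000000 − 21.3100000·(7.5000000 − 3.3000000) / (21.3100000 − (-24.0500000)) = 7.5000000 − (89.5020000)/(45.3600000) = 5.5268519
g(5.5268519) = -4.3939086
t3 = 5.5268519 − (-4.3939086)·(5.5268519 − 7.5000000) / (-4.3939086 − 21.3100000) = 5.5268519 − (8.6698326)/(-25.7039086) = 5.8641481

5.86415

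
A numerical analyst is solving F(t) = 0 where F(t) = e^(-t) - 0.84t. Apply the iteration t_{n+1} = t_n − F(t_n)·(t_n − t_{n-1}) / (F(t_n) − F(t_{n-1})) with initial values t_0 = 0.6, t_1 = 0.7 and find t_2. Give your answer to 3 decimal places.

0.633

F(0.6) = 0.04481, F(0.7) = -0.09141
t_2 = 0.70000 − (-0.09141)·(0.70000 − 0.60000) / (-0.09141 − 0.04481) = 0.70000 − (-0.00914)/(-0.13623) = 0.63289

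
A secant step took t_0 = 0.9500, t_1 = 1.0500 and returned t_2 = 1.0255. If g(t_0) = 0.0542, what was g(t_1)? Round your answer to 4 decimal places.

The secant line through (0.9500, 0.0542) and (1.0500, g(t_1)) crosses zero at t_2 = 1.0255.
So (0.9500, 0.0542), (1.0500, g(t_1)), (1.0255, 0) are collinear:
g(t_1) = 0.0542 · (1.0500 − 1.0255) / (0.9500 − 1.0255) = 0.0542 · (0.024500)/(-0.075500) = -0.017588

-0.0176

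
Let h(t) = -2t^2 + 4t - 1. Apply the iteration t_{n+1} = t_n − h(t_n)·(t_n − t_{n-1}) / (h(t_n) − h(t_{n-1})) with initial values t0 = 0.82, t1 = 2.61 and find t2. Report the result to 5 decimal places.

h(0.82) = 0.9352000, h(2.61) = -4.1842000
t2 = 2.6100000 − (-4.1842000)·(2.6100000 − 0.8200000) / (-4.1842000 − 0.9352000) = 2.6100000 − (-7.4897180)/(-5.1194000) = 1.1469930

1.14699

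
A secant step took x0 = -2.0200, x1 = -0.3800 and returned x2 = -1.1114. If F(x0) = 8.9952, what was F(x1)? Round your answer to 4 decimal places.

The secant line through (-2.0200, 8.9952) and (-0.3800, F(x1)) crosses zero at x2 = -1.1114.
So (-2.0200, 8.9952), (-0.3800, F(x1)), (-1.1114, 0) are collinear:
F(x1) = 8.9952 · (-0.3800 − (-1.1114)) / (-2.0200 − (-1.1114)) = 8.9952 · (0.731400)/(-0.908600) = -7.240908

-7.2409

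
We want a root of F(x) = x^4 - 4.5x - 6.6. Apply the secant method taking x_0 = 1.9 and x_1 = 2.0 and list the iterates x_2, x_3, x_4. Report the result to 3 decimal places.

F(1.9) = -2.11790, F(2.0) = 0.40000
x_2 = 2.00000 − 0.40000·(2.00000 − 1.90000) / (0.40000 − (-2.11790)) = 2.00000 − (0.04000)/(2.51790) = 1.98411
F(1.98411) = -0.03085
x_3 = 1.98411 − (-0.03085)·(1.98411 − 2.00000) / (-0.03085 − 0.40000) = 1.98411 − (0.00049)/(-0.43085) = 1.98525
F(1.98525) = -0.00040
x_4 = 1.98525 − (-0.00040)·(1.98525 − 1.98411) / (-0.00040 − (-0.03085)) = 1.98525 − (0.00000)/(0.03045) = 1.98527

1.984, 1.985, 1.985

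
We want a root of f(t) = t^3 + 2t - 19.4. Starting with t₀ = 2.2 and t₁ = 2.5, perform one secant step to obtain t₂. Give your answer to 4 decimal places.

2.4341

f(2.2) = -4.352000, f(2.5) = 1.225000
t₂ = 2.500000 − 1.225000·(2.500000 − 2.200000) / (1.225000 − (-4.352000)) = 2.500000 − (0.367500)/(5.577000) = 2.434104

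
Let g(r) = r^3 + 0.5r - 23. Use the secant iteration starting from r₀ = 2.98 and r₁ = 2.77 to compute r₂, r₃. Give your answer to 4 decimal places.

2.7843, 2.7853

g(2.98) = 4.953592, g(2.77) = -0.361067
r₂ = 2.770000 − (-0.361067)·(2.770000 − 2.980000) / (-0.361067 − 4.953592) = 2.770000 − (0.075824)/(-5.314659) = 2.784267
g(2.784267) = -0.023832
r₃ = 2.784267 − (-0.023832)·(2.784267 − 2.770000) / (-0.023832 − (-0.361067)) = 2.784267 − (-0.000340)/(0.337235) = 2.785275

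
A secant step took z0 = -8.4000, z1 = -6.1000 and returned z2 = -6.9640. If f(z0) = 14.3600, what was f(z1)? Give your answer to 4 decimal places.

-8.6400

The secant line through (-8.4000, 14.3600) and (-6.1000, f(z1)) crosses zero at z2 = -6.9640.
So (-8.4000, 14.3600), (-6.1000, f(z1)), (-6.9640, 0) are collinear:
f(z1) = 14.3600 · (-6.1000 − (-6.9640)) / (-8.4000 − (-6.9640)) = 14.3600 · (0.864000)/(-1.436000) = -8.640000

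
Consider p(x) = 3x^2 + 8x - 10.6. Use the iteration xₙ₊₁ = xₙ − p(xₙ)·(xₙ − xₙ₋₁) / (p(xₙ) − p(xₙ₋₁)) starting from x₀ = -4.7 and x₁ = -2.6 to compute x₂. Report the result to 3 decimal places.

p(-4.7) = 18.07000, p(-2.6) = -11.12000
x₂ = -2.60000 − (-11.12000)·(-2.60000 − (-4.70000)) / (-11.12000 − 18.07000) = -2.60000 − (-23.35200)/(-29.19000) = -3.40000

-3.400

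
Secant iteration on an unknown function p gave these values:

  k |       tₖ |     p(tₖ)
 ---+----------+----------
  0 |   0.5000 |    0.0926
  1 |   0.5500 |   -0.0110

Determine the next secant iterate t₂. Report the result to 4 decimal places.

0.5447

t₂ = 0.5500 − (-0.0110)·(0.5500 − 0.5000) / (-0.0110 − 0.0926)
   = 0.5500 − (-0.000550)/(-0.103600) = 0.544691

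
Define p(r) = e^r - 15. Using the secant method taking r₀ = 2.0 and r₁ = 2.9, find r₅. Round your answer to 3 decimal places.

2.708

p(2.0) = -7.61094, p(2.9) = 3.17415
r₂ = 2.90000 − 3.17415·(2.90000 − 2.00000) / (3.17415 − (-7.61094)) = 2.90000 − (2.85673)/(10.78509) = 2.63512
p(2.63512) = -1.05498
r₃ = 2.63512 − (-1.05498)·(2.63512 − 2.90000) / (-1.05498 − 3.17415) = 2.63512 − (0.27944)/(-4.22913) = 2.70120
p(2.70120) = -0.10244
r₄ = 2.70120 − (-0.10244)·(2.70120 − 2.63512) / (-0.10244 − (-1.05498)) = 2.70120 − (-0.00677)/(0.95255) = 2.70830
p(2.70830) = 0.00380
r₅ = 2.70830 − 0.00380·(2.70830 − 2.70120) / (0.00380 − (-0.10244)) = 2.70830 − (0.00003)/(0.10623) = 2.70805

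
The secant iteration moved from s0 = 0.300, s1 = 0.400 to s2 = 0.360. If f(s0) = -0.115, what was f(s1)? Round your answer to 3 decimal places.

0.077

The secant line through (0.300, -0.115) and (0.400, f(s1)) crosses zero at s2 = 0.360.
So (0.300, -0.115), (0.400, f(s1)), (0.360, 0) are collinear:
f(s1) = -0.115 · (0.400 − 0.360) / (0.300 − 0.360) = -0.115 · (0.04000)/(-0.06000) = 0.07667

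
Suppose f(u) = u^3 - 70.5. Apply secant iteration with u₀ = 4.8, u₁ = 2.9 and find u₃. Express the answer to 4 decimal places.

4.2135

f(4.8) = 40.092000, f(2.9) = -46.111000
u₂ = 2.900000 − (-46.111000)·(2.900000 − 4.800000) / (-46.111000 − 40.092000) = 2.900000 − (87.610900)/(-86.203000) = 3.916332
f(3.916332) = -10.432628
u₃ = 3.916332 − (-10.432628)·(3.916332 − 2.900000) / (-10.432628 − (-46.111000)) = 3.916332 − (-10.603018)/(35.678372) = 4.213516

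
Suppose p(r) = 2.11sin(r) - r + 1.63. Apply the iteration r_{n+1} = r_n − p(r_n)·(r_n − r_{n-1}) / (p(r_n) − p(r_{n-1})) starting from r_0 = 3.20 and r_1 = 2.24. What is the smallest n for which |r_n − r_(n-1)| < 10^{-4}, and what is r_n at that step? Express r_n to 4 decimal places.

p(3.20) = -1.693169, p(2.24) = 1.044907
r_2 = 2.240000 − 1.044907·(-0.960000)/(2.738076) = 2.606356;  |Δ| = 0.366356
p(2.606356) = 0.099838
r_3 = 2.606356 − 0.099838·(0.366356)/(-0.945068) = 2.645058;  |Δ| = 0.038702
p(2.645058) = -0.009894
r_4 = 2.645058 − (-0.009894)·(0.038702)/(-0.109732) = 2.641569;  |Δ| = 0.003490
p(2.641569) = 0.000063
r_5 = 2.641569 − 0.000063·(-0.003490)/(0.009957) = 2.641591;  |Δ| = 0.000022
|r_5 − r_4| = 0.000022 < 10^{-4}

n = 5, r_n = 2.6416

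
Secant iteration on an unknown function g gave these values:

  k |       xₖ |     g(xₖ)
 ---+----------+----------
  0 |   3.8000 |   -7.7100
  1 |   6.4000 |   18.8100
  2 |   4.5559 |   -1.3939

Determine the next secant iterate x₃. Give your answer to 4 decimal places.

x₃ = 4.5559 − (-1.3939)·(4.5559 − 6.4000) / (-1.3939 − 18.8100)
   = 4.5559 − (2.570491)/(-20.203900) = 4.683127

4.6831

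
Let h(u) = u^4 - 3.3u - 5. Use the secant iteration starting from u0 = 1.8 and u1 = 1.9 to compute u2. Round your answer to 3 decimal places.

h(1.8) = -0.44240, h(1.9) = 1.76210
u2 = 1.90000 − 1.76210·(1.90000 − 1.80000) / (1.76210 − (-0.44240)) = 1.90000 − (0.17621)/(2.20450) = 1.82007

1.820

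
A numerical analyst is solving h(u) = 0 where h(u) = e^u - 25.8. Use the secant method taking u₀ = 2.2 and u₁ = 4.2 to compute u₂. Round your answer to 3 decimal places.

h(2.2) = -16.77499, h(4.2) = 40.88633
u₂ = 4.20000 − 40.88633·(4.20000 − 2.20000) / (40.88633 − (-16.77499)) = 4.20000 − (81.77266)/(57.66132) = 2.78185

2.782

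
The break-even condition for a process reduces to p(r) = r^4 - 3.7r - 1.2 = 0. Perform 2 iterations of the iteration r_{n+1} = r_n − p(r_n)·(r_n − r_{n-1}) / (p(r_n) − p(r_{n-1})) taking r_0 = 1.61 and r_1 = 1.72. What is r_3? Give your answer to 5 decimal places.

p(1.61) = -0.4380176, p(1.72) = 1.1881306
r_2 = 1.7200000 − 1.1881306·(1.7200000 − 1.6100000) / (1.1881306 − (-0.4380176)) = 1.7200000 − (0.1306944)/(1.6261481) = 1.6396295
p(1.6396295) = -0.0392160
r_3 = 1.6396295 − (-0.0392160)·(1.6396295 − 1.7200000) / (-0.0392160 − 1.1881306) = 1.6396295 − (0.0031518)/(-1.2273465) = 1.6421975

1.64220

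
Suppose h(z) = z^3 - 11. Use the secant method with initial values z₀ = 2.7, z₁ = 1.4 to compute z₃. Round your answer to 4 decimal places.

2.3232

h(2.7) = 8.683000, h(1.4) = -8.256000
z₂ = 1.400000 − (-8.256000)·(1.400000 − 2.700000) / (-8.256000 − 8.683000) = 1.400000 − (10.732800)/(-16.939000) = 2.033615
h(2.033615) = -2.589805
z₃ = 2.033615 − (-2.589805)·(2.033615 − 1.400000) / (-2.589805 − (-8.256000)) = 2.033615 − (-1.640939)/(5.666195) = 2.323216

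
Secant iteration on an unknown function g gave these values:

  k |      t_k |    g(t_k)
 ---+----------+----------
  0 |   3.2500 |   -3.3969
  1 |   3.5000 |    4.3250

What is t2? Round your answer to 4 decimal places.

t2 = 3.5000 − 4.3250·(3.5000 − 3.2500) / (4.3250 − (-3.3969))
   = 3.5000 − (1.081250)/(7.721900) = 3.359976

3.3600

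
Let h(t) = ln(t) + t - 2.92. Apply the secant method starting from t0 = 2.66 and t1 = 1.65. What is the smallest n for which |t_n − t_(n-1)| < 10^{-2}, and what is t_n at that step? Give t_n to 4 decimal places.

n = 4, t_n = 2.1531

h(2.66) = 0.718326, h(1.65) = -0.769225
t2 = 1.650000 − (-0.769225)·(-1.010000)/(-1.487551) = 2.172279;  |Δ| = 0.522279
h(2.172279) = 0.028056
t3 = 2.172279 − 0.028056·(0.522279)/(0.797281) = 2.153900;  |Δ| = 0.018379
h(2.153900) = 0.001181
t4 = 2.153900 − 0.001181·(-0.018379)/(-0.026876) = 2.153093;  |Δ| = 0.000807
|t4 − t3| = 0.000807 < 10^{-2}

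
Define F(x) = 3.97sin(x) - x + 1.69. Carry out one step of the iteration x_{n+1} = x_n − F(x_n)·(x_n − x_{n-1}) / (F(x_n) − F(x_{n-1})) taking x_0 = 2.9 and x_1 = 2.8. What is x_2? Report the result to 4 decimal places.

F(2.9) = -0.260180, F(2.8) = 0.219903
x_2 = 2.800000 − 0.219903·(2.800000 − 2.900000) / (0.219903 − (-0.260180)) = 2.800000 − (-0.021990)/(0.480083) = 2.845805

2.8458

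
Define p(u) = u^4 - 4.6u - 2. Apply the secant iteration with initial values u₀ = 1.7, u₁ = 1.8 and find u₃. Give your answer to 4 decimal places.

1.7882

p(1.7) = -1.467900, p(1.8) = 0.217600
u₂ = 1.800000 − 0.217600·(1.800000 − 1.700000) / (0.217600 − (-1.467900)) = 1.800000 − (0.021760)/(1.685500) = 1.787090
p(1.787090) = -0.020956
u₃ = 1.787090 − (-0.020956)·(1.787090 − 1.800000) / (-0.020956 − 0.217600) = 1.787090 − (0.000271)/(-0.238556) = 1.788224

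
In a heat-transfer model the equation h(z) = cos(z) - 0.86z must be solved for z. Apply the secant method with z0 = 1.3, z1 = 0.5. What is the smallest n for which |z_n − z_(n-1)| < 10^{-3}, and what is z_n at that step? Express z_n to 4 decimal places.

h(1.3) = -0.850501, h(0.5) = 0.447583
z2 = 0.500000 − 0.447583·(-0.800000)/(1.298084) = 0.775842;  |Δ| = 0.275842
h(0.775842) = 0.046607
z3 = 0.775842 − 0.046607·(0.275842)/(-0.400975) = 0.807905;  |Δ| = 0.032063
h(0.807905) = -0.003783
z4 = 0.807905 − (-0.003783)·(0.032063)/(-0.050391) = 0.805497;  |Δ| = 0.002407
h(0.805497) = 0.000025
z5 = 0.805497 − 0.000025·(-0.002407)/(0.003808) = 0.805513;  |Δ| = 0.000016
|z5 − z4| = 0.000016 < 10^{-3}

n = 5, z_n = 0.8055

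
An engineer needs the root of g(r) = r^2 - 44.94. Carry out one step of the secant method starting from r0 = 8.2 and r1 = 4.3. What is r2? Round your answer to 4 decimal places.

6.4160

g(8.2) = 22.300000, g(4.3) = -26.450000
r2 = 4.300000 − (-26.450000)·(4.300000 − 8.200000) / (-26.450000 − 22.300000) = 4.300000 − (103.155000)/(-48.750000) = 6.416000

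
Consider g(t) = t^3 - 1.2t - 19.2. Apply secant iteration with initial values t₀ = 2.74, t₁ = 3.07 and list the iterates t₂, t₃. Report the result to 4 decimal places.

g(2.74) = -1.917176, g(3.07) = 6.050443
t₂ = 3.070000 − 6.050443·(3.070000 − 2.740000) / (6.050443 − (-1.917176)) = 3.070000 − (1.996646)/(7.967619) = 2.819405
g(2.819405) = -0.171712
t₃ = 2.819405 − (-0.171712)·(2.819405 − 3.070000) / (-0.171712 − 6.050443) = 2.819405 − (0.043030)/(-6.222155) = 2.826321

2.8194, 2.8263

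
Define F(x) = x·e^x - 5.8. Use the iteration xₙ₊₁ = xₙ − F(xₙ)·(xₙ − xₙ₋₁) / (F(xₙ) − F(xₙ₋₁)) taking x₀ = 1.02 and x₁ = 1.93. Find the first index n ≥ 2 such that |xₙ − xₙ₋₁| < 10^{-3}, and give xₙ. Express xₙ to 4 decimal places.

F(1.02) = -2.971341, F(1.93) = 7.496755
x₂ = 1.930000 − 7.496755·(0.910000)/(10.468096) = 1.278301;  |Δ| = 0.651699
F(1.278301) = -1.210216
x₃ = 1.278301 − (-1.210216)·(-0.651699)/(-8.706971) = 1.368883;  |Δ| = 0.090582
F(1.368883) = -0.418977
x₄ = 1.368883 − (-0.418977)·(0.090582)/(0.791239) = 1.416848;  |Δ| = 0.047965
F(1.416848) = 0.043227
x₅ = 1.416848 − 0.043227·(0.047965)/(0.462204) = 1.412362;  |Δ| = 0.004486
F(1.412362) = -0.001344
x₆ = 1.412362 − (-0.001344)·(-0.004486)/(-0.044571) = 1.412498;  |Δ| = 0.000135
|x₆ − x₅| = 0.000135 < 10^{-3}

n = 6, xₙ = 1.4125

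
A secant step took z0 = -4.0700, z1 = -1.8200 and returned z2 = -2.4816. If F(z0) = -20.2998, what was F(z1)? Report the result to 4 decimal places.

8.4553

The secant line through (-4.0700, -20.2998) and (-1.8200, F(z1)) crosses zero at z2 = -2.4816.
So (-4.0700, -20.2998), (-1.8200, F(z1)), (-2.4816, 0) are collinear:
F(z1) = -20.2998 · (-1.8200 − (-2.4816)) / (-4.0700 − (-2.4816)) = -20.2998 · (0.661600)/(-1.588400) = 8.455268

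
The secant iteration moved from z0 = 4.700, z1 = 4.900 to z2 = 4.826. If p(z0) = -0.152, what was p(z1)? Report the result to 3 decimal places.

0.089

The secant line through (4.700, -0.152) and (4.900, p(z1)) crosses zero at z2 = 4.826.
So (4.700, -0.152), (4.900, p(z1)), (4.826, 0) are collinear:
p(z1) = -0.152 · (4.900 − 4.826) / (4.700 − 4.826) = -0.152 · (0.07400)/(-0.12600) = 0.08927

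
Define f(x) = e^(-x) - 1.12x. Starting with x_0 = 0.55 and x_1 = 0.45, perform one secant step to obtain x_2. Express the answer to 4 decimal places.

f(0.55) = -0.039050, f(0.45) = 0.133628
x_2 = 0.450000 − 0.133628·(0.450000 − 0.550000) / (0.133628 − (-0.039050)) = 0.450000 − (-0.013363)/(0.172678) = 0.527386

0.5274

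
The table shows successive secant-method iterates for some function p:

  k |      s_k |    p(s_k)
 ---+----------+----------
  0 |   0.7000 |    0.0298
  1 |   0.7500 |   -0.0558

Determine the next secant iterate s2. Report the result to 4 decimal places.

0.7174

s2 = 0.7500 − (-0.0558)·(0.7500 − 0.7000) / (-0.0558 − 0.0298)
   = 0.7500 − (-0.002790)/(-0.085600) = 0.717407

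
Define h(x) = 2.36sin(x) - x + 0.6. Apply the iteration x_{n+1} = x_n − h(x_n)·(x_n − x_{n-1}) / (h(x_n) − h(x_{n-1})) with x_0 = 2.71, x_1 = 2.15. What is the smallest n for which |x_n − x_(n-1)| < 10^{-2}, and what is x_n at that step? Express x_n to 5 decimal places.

h(2.71) = -1.1227697, h(2.15) = 0.4250811
x_2 = 2.1500000 − 0.4250811·(-0.5600000)/(1.5478508) = 2.3037909;  |Δ| = 0.1537909
h(2.3037909) = 0.0500998
x_3 = 2.3037909 − 0.0500998·(0.1537909)/(-0.3749814) = 2.3243384;  |Δ| = 0.0205474
h(2.3243384) = -0.0032614
x_4 = 2.3243384 − (-0.0032614)·(0.0205474)/(-0.0533612) = 2.3230825;  |Δ| = 0.0012558
|x_4 − x_3| = 0.0012558 < 10^{-2}

n = 4, x_n = 2.32308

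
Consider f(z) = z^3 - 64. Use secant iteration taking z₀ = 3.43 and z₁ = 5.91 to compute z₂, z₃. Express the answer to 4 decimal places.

3.7831, 3.9208

f(3.43) = -23.646393, f(5.91) = 142.425071
z₂ = 5.910000 − 142.425071·(5.910000 − 3.430000) / (142.425071 − (-23.646393)) = 5.910000 − (353.214176)/(166.071464) = 3.783119
f(3.783119) = -9.856024
z₃ = 3.783119 − (-9.856024)·(3.783119 − 5.910000) / (-9.856024 − 142.425071) = 3.783119 − (20.962587)/(-152.281095) = 3.920777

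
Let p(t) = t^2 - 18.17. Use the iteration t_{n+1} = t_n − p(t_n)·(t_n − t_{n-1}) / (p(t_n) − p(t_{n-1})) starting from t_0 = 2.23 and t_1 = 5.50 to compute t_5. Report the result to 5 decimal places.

4.26262

p(2.23) = -13.1971000, p(5.50) = 12.0800000
t_2 = 5.5000000 − 12.0800000·(5.5000000 − 2.2300000) / (12.0800000 − (-13.1971000)) = 5.5000000 − (39.5016000)/(25.2771000) = 3.9372574
p(3.9372574) = -2.6680039
t_3 = 3.9372574 − (-2.6680039)·(3.9372574 − 5.5000000) / (-2.6680039 − 12.0800000) = 3.9372574 − (4.1694032)/(-14.7480039) = 4.2199671
p(4.2199671) = -0.3618777
t_4 = 4.2199671 − (-0.3618777)·(4.2199671 − 3.9372574) / (-0.3618777 − (-2.6680039)) = 4.2199671 − (-0.1023063)/(2.3061262) = 4.2643299
p(4.2643299) = 0.0145099
t_5 = 4.2643299 − 0.0145099·(4.2643299 − 4.2199671) / (0.0145099 − (-0.3618777)) = 4.2643299 − (0.0006437)/(0.3763875) = 4.2626197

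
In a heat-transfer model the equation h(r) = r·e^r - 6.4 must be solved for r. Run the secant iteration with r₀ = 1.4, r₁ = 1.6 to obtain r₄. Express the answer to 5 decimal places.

h(1.4) = -0.7227200, h(1.6) = 1.5248519
r₂ = 1.6000000 − 1.5248519·(1.6000000 − 1.4000000) / (1.5248519 − (-0.7227200)) = 1.6000000 − (0.3049704)/(2.2475719) = 1.4643112
h(1.4643112) = -0.0674935
r₃ = 1.4643112 − (-0.0674935)·(1.4643112 − 1.6000000) / (-0.0674935 − 1.5248519) = 1.4643112 − (0.0091581)/(-1.5923454) = 1.4700625
h(1.4700625) = -0.0059527
r₄ = 1.4700625 − (-0.0059527)·(1.4700625 − 1.4643112) / (-0.0059527 − (-0.0674935)) = 1.4700625 − (-0.0000342)/(0.0615408) = 1.4706188

1.47062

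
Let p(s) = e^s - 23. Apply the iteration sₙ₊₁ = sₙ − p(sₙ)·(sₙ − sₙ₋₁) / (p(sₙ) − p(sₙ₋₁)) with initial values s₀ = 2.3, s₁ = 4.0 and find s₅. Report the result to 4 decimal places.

3.1339

p(2.3) = -13.025818, p(4.0) = 31.598150
s₂ = 4.000000 − 31.598150·(4.000000 − 2.300000) / (31.598150 − (-13.025818)) = 4.000000 − (53.716855)/(44.623968) = 2.796233
p(2.796233) = -6.617182
s₃ = 2.796233 − (-6.617182)·(2.796233 − 4.000000) / (-6.617182 − 31.598150) = 2.796233 − (7.965545)/(-38.215332) = 3.004672
p(3.004672) = -2.820413
s₄ = 3.004672 − (-2.820413)·(3.004672 − 2.796233) / (-2.820413 − (-6.617182)) = 3.004672 − (-0.587883)/(3.796769) = 3.159509
p(3.159509) = 0.559028
s₅ = 3.159509 − 0.559028·(3.159509 − 3.004672) / (0.559028 − (-2.820413)) = 3.159509 − (0.086559)/(3.379441) = 3.133896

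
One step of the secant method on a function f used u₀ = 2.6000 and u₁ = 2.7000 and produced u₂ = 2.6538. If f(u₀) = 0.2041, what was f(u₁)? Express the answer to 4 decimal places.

The secant line through (2.6000, 0.2041) and (2.7000, f(u₁)) crosses zero at u₂ = 2.6538.
So (2.6000, 0.2041), (2.7000, f(u₁)), (2.6538, 0) are collinear:
f(u₁) = 0.2041 · (2.7000 − 2.6538) / (2.6000 − 2.6538) = 0.2041 · (0.046200)/(-0.053800) = -0.175268

-0.1753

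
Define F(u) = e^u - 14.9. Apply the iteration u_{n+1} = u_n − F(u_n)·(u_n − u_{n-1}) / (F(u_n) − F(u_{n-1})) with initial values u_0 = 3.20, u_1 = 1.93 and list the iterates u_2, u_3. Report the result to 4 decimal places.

F(3.20) = 9.632530, F(1.93) = -8.010490
u_2 = 1.930000 − (-8.010490)·(1.930000 − 3.200000) / (-8.010490 − 9.632530) = 1.930000 − (10.173322)/(-17.643020) = 2.506620
F(2.506620) = -2.636588
u_3 = 2.506620 − (-2.636588)·(2.506620 − 1.930000) / (-2.636588 − (-8.010490)) = 2.506620 − (-1.520310)/(5.373902) = 2.789526

2.5066, 2.7895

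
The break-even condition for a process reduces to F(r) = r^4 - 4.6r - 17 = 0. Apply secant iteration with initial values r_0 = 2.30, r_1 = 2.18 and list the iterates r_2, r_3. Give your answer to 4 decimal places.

2.2900, 2.2908

F(2.30) = 0.404100, F(2.18) = -4.442694
r_2 = 2.180000 − (-4.442694)·(2.180000 − 2.300000) / (-4.442694 − 0.404100) = 2.180000 − (0.533123)/(-4.846794) = 2.289995
F(2.289995) = -0.033631
r_3 = 2.289995 − (-0.033631)·(2.289995 − 2.180000) / (-0.033631 − (-4.442694)) = 2.289995 − (-0.003699)/(4.409063) = 2.290834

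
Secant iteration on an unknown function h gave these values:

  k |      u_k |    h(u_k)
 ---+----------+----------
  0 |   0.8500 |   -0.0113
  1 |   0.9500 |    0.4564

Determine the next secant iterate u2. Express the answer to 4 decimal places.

u2 = 0.9500 − 0.4564·(0.9500 − 0.8500) / (0.4564 − (-0.0113))
   = 0.9500 − (0.045640)/(0.467700) = 0.852416

0.8524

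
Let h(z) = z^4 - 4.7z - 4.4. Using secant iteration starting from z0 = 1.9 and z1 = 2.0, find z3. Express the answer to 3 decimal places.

h(1.9) = -0.29790, h(2.0) = 2.20000
z2 = 2.00000 − 2.20000·(2.00000 − 1.90000) / (2.20000 − (-0.29790)) = 2.00000 − (0.22000)/(2.49790) = 1.91193
h(1.91193) = -0.02366
z3 = 1.91193 − (-0.02366)·(1.91193 − 2.00000) / (-0.02366 − 2.20000) = 1.91193 − (0.00208)/(-2.22366) = 1.91286

1.913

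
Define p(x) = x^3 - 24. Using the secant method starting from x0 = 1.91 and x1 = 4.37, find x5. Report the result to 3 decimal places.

p(1.91) = -17.03213, p(4.37) = 59.45345
x2 = 4.37000 − 59.45345·(4.37000 − 1.91000) / (59.45345 − (-17.03213)) = 4.37000 − (146.25549)/(76.48558) = 2.45780
p(2.45780) = -9.15291
x3 = 2.45780 − (-9.15291)·(2.45780 − 4.37000) / (-9.15291 − 59.45345) = 2.45780 − (17.50217)/(-68.60637) = 2.71291
p(2.71291) = -4.03324
x4 = 2.71291 − (-4.03324)·(2.71291 − 2.45780) / (-4.03324 − (-9.15291)) = 2.71291 − (-1.02892)/(5.11968) = 2.91389
p(2.91389) = 0.74104
x5 = 2.91389 − 0.74104·(2.91389 − 2.71291) / (0.74104 − (-4.03324)) = 2.91389 − (0.14893)/(4.77428) = 2.88269

2.883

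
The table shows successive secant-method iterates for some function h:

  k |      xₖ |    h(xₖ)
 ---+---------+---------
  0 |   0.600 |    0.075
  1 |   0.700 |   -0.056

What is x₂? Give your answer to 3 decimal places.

x₂ = 0.700 − (-0.056)·(0.700 − 0.600) / (-0.056 − 0.075)
   = 0.700 − (-0.00560)/(-0.13100) = 0.65725

0.657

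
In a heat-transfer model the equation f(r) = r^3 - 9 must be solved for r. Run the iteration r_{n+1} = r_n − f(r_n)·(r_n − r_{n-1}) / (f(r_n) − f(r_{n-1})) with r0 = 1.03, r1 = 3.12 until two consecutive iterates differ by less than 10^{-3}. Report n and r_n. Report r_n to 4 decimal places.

f(1.03) = -7.907273, f(3.12) = 21.371328
r2 = 3.120000 − 21.371328·(2.090000)/(29.278601) = 1.594446;  |Δ| = 1.525554
f(1.594446) = -4.946504
r3 = 1.594446 − (-4.946504)·(-1.525554)/(-26.317832) = 1.881178;  |Δ| = 0.286732
f(1.881178) = -2.342829
r4 = 1.881178 − (-2.342829)·(0.286732)/(2.603675) = 2.139184;  |Δ| = 0.258006
f(2.139184) = 0.789136
r5 = 2.139184 − 0.789136·(0.258006)/(3.131964) = 2.074176;  |Δ| = 0.065008
f(2.074176) = -0.076464
r6 = 2.074176 − (-0.076464)·(-0.065008)/(-0.865600) = 2.079919;  |Δ| = 0.005743
f(2.079919) = -0.002142
r7 = 2.079919 − (-0.002142)·(0.005743)/(0.074322) = 2.080084;  |Δ| = 0.000165
|r7 − r6| = 0.000165 < 10^{-3}

n = 7, r_n = 2.0801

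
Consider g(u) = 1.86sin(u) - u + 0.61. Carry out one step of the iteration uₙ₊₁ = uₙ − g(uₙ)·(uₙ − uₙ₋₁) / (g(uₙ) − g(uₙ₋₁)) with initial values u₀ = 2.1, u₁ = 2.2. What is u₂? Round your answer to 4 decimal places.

2.1573

g(2.1) = 0.115569, g(2.2) = -0.086197
u₂ = 2.200000 − (-0.086197)·(2.200000 − 2.100000) / (-0.086197 − 0.115569) = 2.200000 − (-0.008620)/(-0.201766) = 2.157279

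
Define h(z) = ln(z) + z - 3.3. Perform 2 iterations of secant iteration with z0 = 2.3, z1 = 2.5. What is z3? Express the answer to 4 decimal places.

2.4173

h(2.3) = -0.167091, h(2.5) = 0.116291
z2 = 2.500000 − 0.116291·(2.500000 − 2.300000) / (0.116291 − (-0.167091)) = 2.500000 − (0.023258)/(0.283382) = 2.417926
h(2.417926) = 0.000837
z3 = 2.417926 − 0.000837·(2.417926 − 2.500000) / (0.000837 − 0.116291) = 2.417926 − (-0.000069)/(-0.115454) = 2.417332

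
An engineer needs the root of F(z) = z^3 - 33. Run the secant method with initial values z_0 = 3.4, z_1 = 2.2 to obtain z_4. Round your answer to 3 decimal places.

3.207

F(3.4) = 6.30400, F(2.2) = -22.35200
z_2 = 2.20000 − (-22.35200)·(2.20000 − 3.40000) / (-22.35200 − 6.30400) = 2.20000 − (26.82240)/(-28.65600) = 3.13601
F(3.13601) = -2.15863
z_3 = 3.13601 − (-2.15863)·(3.13601 − 2.20000) / (-2.15863 − (-22.35200)) = 3.13601 − (-2.02050)/(20.19337) = 3.23607
F(3.23607) = 0.88864
z_4 = 3.23607 − 0.88864·(3.23607 − 3.13601) / (0.88864 − (-2.15863)) = 3.23607 − (0.08892)/(3.04727) = 3.20689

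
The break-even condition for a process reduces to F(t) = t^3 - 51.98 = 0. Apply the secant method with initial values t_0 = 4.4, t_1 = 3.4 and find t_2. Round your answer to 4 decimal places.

3.6763

F(4.4) = 33.204000, F(3.4) = -12.676000
t_2 = 3.400000 − (-12.676000)·(3.400000 − 4.400000) / (-12.676000 − 33.204000) = 3.400000 − (12.676000)/(-45.880000) = 3.676286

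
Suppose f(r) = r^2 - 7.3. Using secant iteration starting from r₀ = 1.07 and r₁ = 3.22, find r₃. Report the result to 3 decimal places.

2.684

f(1.07) = -6.15510, f(3.22) = 3.06840
r₂ = 3.22000 − 3.06840·(3.22000 − 1.07000) / (3.06840 − (-6.15510)) = 3.22000 − (6.59706)/(9.22350) = 2.50476
f(2.50476) = -1.02620
r₃ = 2.50476 − (-1.02620)·(2.50476 − 3.22000) / (-1.02620 − 3.06840) = 2.50476 − (0.73399)/(-4.09460) = 2.68401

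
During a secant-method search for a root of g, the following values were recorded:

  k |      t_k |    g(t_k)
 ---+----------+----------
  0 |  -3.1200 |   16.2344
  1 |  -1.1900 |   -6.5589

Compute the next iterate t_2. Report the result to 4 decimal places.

-1.7454

t_2 = -1.1900 − (-6.5589)·(-1.1900 − (-3.1200)) / (-6.5589 − 16.2344)
   = -1.1900 − (-12.658677)/(-22.793300) = -1.745368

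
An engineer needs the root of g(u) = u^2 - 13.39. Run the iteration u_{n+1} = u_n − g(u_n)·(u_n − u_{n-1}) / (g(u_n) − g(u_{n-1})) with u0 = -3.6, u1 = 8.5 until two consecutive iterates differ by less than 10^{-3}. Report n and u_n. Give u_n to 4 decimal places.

n = 6, u_n = -3.6592

g(-3.6) = -0.430000, g(8.5) = 58.860000
u2 = 8.500000 − 58.860000·(12.100000)/(59.290000) = -3.512245;  |Δ| = 12.012245
g(-3.512245) = -1.054136
u3 = -3.512245 − (-1.054136)·(-12.012245)/(-59.914136) = -3.300900;  |Δ| = 0.211345
g(-3.300900) = -2.494058
u4 = -3.300900 − (-2.494058)·(0.211345)/(-1.439922) = -3.666966;  |Δ| = 0.366066
g(-3.666966) = 0.056638
u5 = -3.666966 − 0.056638·(-0.366066)/(2.550696) = -3.658837;  |Δ| = 0.008128
g(-3.658837) = -0.002909
u6 = -3.658837 − (-0.002909)·(0.008128)/(-0.059547) = -3.659234;  |Δ| = 0.000397
|u6 − u5| = 0.000397 < 10^{-3}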